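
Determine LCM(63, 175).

63 = 3² · 7; 175 = 5² · 7
max exponents: 3² · 5² · 7 = 1575

1575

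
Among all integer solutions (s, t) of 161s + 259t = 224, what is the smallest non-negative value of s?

Reduce mod 259: 161s ≡ 224 (mod 259). With g = gcd(161, 259) = 7 dividing 224, divide through: 23s ≡ 32 (mod 37).
Since gcd(23, 37) = 1, s ≡ 32·(23)⁻¹ ≡ 3 (mod 37). Smallest non-negative: 3.

3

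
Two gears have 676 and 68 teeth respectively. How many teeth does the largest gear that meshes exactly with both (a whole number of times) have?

4

676 = 2² · 13²
68 = 2² · 17
Common: 2² = 4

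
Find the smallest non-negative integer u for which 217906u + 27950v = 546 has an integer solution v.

1016

Reduce mod 27950: 217906u ≡ 546 (mod 27950). With g = gcd(217906, 27950) = 26 dividing 546, divide through: 8381u ≡ 21 (mod 1075).
Since gcd(8381, 1075) = 1, u ≡ 21·(8381)⁻¹ ≡ 1016 (mod 1075). Smallest non-negative: 1016.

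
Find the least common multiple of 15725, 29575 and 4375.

465066875

15725 = 5² · 17 · 37; 29575 = 5² · 7 · 13²; 4375 = 5⁴ · 7
lcm takes max exponent of each prime: 5⁴ · 7 · 13² · 17 · 37 = 465066875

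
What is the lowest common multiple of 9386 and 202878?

73238958

9386 = 2 · 13 · 19²; 202878 = 2 · 3³ · 13 · 17²
max exponents: 2 · 3³ · 13 · 17² · 19² = 73238958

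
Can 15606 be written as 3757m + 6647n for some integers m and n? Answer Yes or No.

gcd(3757, 6647): 6647 = 1·3757 + 2890; 3757 = 1·2890 + 867; 2890 = 3·867 + 289; 867 = 3·289 + 0 → 289
289 divides 15606, so a solution exists.

Yes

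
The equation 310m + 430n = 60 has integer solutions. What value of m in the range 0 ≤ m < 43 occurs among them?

21

Reduce mod 430: 310m ≡ 60 (mod 430). With g = gcd(310, 430) = 10 dividing 60, divide through: 31m ≡ 6 (mod 43).
Since gcd(31, 43) = 1, m ≡ 6·(31)⁻¹ ≡ 21 (mod 43). Smallest non-negative: 21.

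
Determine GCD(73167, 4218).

3

Euclid: 73167 = 17·4218 + 1461; 4218 = 2·1461 + 1296; 1461 = 1·1296 + 165; 1296 = 7·165 + 141; 165 = 1·141 + 24; 141 = 5·24 + 21; 24 = 1·21 + 3; 21 = 7·3 + 0. Last nonzero remainder: 3.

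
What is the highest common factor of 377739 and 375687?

171

Euclid: 377739 = 1·375687 + 2052; 375687 = 183·2052 + 171; 2052 = 12·171 + 0. Last nonzero remainder: 171.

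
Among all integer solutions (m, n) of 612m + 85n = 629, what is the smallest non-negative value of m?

2

Euclid: 612 = 7·85 + 17; 85 = 5·17 + 0 → gcd = 17; 629 = 17·37.
Back-substitution yields 612·(1) + 85·(-7) = 17, so one solution is m = 1·37 = 37, n = -7·37 = -259.
Solutions in m differ by 85/17 = 5; the one in [0, 5) is 37 mod 5 = 2.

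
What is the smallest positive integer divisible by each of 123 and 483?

123 = 3 · 41; 483 = 3 · 7 · 23
max exponents: 3 · 7 · 23 · 41 = 19803

19803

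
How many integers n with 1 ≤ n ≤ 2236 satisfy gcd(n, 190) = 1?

190 = 2·5·19. Inclusion–exclusion on these primes:
2236 − ⌊2236/2⌋ − ⌊2236/5⌋ − ⌊2236/19⌋ + ⌊2236/10⌋ + ⌊2236/38⌋ + ⌊2236/95⌋ − ⌊2236/190⌋ = 847

847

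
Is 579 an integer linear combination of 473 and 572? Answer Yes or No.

gcd(473, 572): 572 = 1·473 + 99; 473 = 4·99 + 77; 99 = 1·77 + 22; 77 = 3·22 + 11; 22 = 2·11 + 0 → 11
11 does not divide 579, so a solution does not exist.

No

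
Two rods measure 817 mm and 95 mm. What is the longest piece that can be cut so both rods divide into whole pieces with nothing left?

Euclid: 817 = 8·95 + 57; 95 = 1·57 + 38; 57 = 1·38 + 19; 38 = 2·19 + 0. Last nonzero remainder: 19.

19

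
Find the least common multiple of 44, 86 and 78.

44 = 2² · 11; 86 = 2 · 43; 78 = 2 · 3 · 13
lcm takes max exponent of each prime: 2² · 3 · 11 · 13 · 43 = 73788

73788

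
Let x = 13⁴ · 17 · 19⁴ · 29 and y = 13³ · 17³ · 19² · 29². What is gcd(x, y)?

min exponent per shared prime: 13³ · 17 · 19² · 29 = 391006681

391006681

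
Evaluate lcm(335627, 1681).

564188987

335627 = 37 · 47 · 193; 1681 = 41²
max exponents: 37 · 41² · 47 · 193 = 564188987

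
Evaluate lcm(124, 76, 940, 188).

553660

124 = 2² · 31; 76 = 2² · 19; 940 = 2² · 5 · 47; 188 = 2² · 47
lcm takes max exponent of each prime: 2² · 5 · 19 · 31 · 47 = 553660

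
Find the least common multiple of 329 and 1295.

60865

329 = 7 · 47; 1295 = 5 · 7 · 37
max exponents: 5 · 7 · 37 · 47 = 60865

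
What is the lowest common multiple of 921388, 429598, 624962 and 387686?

921388 = 2² · 13² · 29 · 47; 429598 = 2 · 13² · 31 · 41; 624962 = 2 · 13² · 43²; 387686 = 2 · 13² · 31 · 37
lcm takes max exponent of each prime: 2² · 13² · 29 · 31 · 37 · 41 · 43² · 47 = 80117379817124

80117379817124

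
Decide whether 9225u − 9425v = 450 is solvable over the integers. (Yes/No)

By Bézout, 9225u − 9425v = 450 has integer solutions iff gcd(9225, 9425) | 450.
Euclid: 9425 = 1·9225 + 200; 9225 = 46·200 + 25; 200 = 8·25 + 0. gcd = 25; 450 mod 25 = 0. Yes.

Yes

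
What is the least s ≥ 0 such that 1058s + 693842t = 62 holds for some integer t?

215760

Euclid: 693842 = 655·1058 + 852; 1058 = 1·852 + 206; 852 = 4·206 + 28; 206 = 7·28 + 10; 28 = 2·10 + 8; 10 = 1·8 + 2; 8 = 4·2 + 0 → gcd = 2; 62 = 2·31.
Back-substitution yields 1058·(74106) + 693842·(-113) = 2, so one solution is s = 74106·31 = 2297286, t = -113·31 = -3503.
Solutions in s differ by 693842/2 = 346921; the one in [0, 346921) is 2297286 mod 346921 = 215760.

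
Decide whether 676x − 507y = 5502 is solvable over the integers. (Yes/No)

gcd(676, 507): 676 = 1·507 + 169; 507 = 3·169 + 0 → 169
169 does not divide 5502, so a solution does not exist.

No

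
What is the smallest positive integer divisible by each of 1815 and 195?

23595

gcd first: 1815 = 9·195 + 60; 195 = 3·60 + 15; 60 = 4·15 + 0 → gcd = 15
lcm = 1815·195/gcd = 353925/15 = 23595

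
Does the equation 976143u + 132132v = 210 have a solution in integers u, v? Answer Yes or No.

Yes

By Bézout, 976143u + 132132v = 210 has integer solutions iff gcd(976143, 132132) | 210.
Euclid: 976143 = 7·132132 + 51219; 132132 = 2·51219 + 29694; 51219 = 1·29694 + 21525; 29694 = 1·21525 + 8169; 21525 = 2·8169 + 5187; 8169 = 1·5187 + 2982; 5187 = 1·2982 + 2205; 2982 = 1·2205 + 777; 2205 = 2·777 + 651; 777 = 1·651 + 126; 651 = 5·126 + 21; 126 = 6·21 + 0. gcd = 21; 210 mod 21 = 0. Yes.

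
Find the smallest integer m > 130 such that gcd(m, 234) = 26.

gcd(m, 234) = 26 forces 26 | m; write m = 26s. Then gcd(26s, 26·9) = 26·gcd(s, 9), so need gcd(s, 9) = 1.
26s > 130 gives s ≥ 6. The least s ≥ 6 coprime to 9 is 7, so m = 26·7 = 182.

182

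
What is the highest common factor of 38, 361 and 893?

19

gcd(38, 361): 361 = 9·38 + 19; 38 = 2·19 + 0 → 19
gcd(19, 893): 893 = 47·19 + 0 → 19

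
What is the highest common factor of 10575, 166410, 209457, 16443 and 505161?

gcd(10575, 166410): 166410 = 15·10575 + 7785; 10575 = 1·7785 + 2790; 7785 = 2·2790 + 2205; 2790 = 1·2205 + 585; 2205 = 3·585 + 450; 585 = 1·450 + 135; 450 = 3·135 + 45; 135 = 3·45 + 0 → 45
gcd(45, 209457): 209457 = 4654·45 + 27; 45 = 1·27 + 18; 27 = 1·18 + 9; 18 = 2·9 + 0 → 9
gcd(9, 16443): 16443 = 1827·9 + 0 → 9
gcd(9, 505161): 505161 = 56129·9 + 0 → 9

9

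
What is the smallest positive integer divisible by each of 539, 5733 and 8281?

lcm(539, 5733) = 539·5733/gcd = 3090087/49 = 63063
lcm(63063, 8281) = 63063·8281/gcd = 522224703/637 = 819819

819819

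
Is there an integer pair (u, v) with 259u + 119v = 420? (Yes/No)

gcd(259, 119): 259 = 2·119 + 21; 119 = 5·21 + 14; 21 = 1·14 + 7; 14 = 2·7 + 0 → 7
7 divides 420, so a solution exists.

Yes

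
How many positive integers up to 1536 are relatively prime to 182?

607

Prime factors of 182: 2, 7, 13. Count integers ≤ 1536 divisible by none of them.
By inclusion–exclusion: 1536 − ⌊1536/2⌋ − ⌊1536/7⌋ − ⌊1536/13⌋ + ⌊1536/14⌋ + ⌊1536/26⌋ + ⌊1536/91⌋ − ⌊1536/182⌋ = 607.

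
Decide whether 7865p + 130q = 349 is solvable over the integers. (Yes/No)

No

gcd(7865, 130): 7865 = 60·130 + 65; 130 = 2·65 + 0 → 65
65 does not divide 349, so a solution does not exist.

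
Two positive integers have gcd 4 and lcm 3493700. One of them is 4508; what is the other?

3100

Using mn = gcd(m,n)·lcm(m,n) = 4·3493700 = 13974800, we get n = 13974800/4508 = 3100.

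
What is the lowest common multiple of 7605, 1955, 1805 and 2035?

lcm(7605, 1955) = 7605·1955/gcd = 14867775/5 = 2973555
lcm(2973555, 1805) = 2973555·1805/gcd = 5367266775/5 = 1073453355
lcm(1073453355, 2035) = 1073453355·2035/gcd = 2184477577425/5 = 436895515485

436895515485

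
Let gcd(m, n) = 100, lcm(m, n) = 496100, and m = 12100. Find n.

4100

Using mn = gcd(m,n)·lcm(m,n) = 100·496100 = 49610000, we get n = 49610000/12100 = 4100.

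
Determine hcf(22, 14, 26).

2

gcd(22, 14): 22 = 1·14 + 8; 14 = 1·8 + 6; 8 = 1·6 + 2; 6 = 3·2 + 0 → 2
gcd(2, 26): 26 = 13·2 + 0 → 2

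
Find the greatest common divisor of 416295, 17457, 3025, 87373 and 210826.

416295 = 3² · 5 · 11 · 29²; 17457 = 3 · 11 · 23²; 3025 = 5² · 11²; 87373 = 11 · 13² · 47; 210826 = 2 · 7 · 11 · 37²
gcd takes min exponent of each prime: 11 = 11

11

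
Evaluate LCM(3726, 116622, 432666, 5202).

167698406826522

3726 = 2 · 3⁴ · 23; 116622 = 2 · 3² · 11 · 19 · 31; 432666 = 2 · 3² · 13 · 43²; 5202 = 2 · 3² · 17²
lcm takes max exponent of each prime: 2 · 3⁴ · 11 · 13 · 17² · 19 · 23 · 31 · 43² = 167698406826522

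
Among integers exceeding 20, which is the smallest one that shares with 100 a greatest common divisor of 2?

22

gcd(k, 100) = 2 forces 2 | k; write k = 2s. Then gcd(2s, 2·50) = 2·gcd(s, 50), so need gcd(s, 50) = 1.
2s > 20 gives s ≥ 11. The least s ≥ 11 coprime to 50 is 11, so k = 2·11 = 22.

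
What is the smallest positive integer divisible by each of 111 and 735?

gcd first: 735 = 6·111 + 69; 111 = 1·69 + 42; 69 = 1·42 + 27; 42 = 1·27 + 15; 27 = 1·15 + 12; 15 = 1·12 + 3; 12 = 4·3 + 0 → gcd = 3
lcm = 111·735/gcd = 81585/3 = 27195

27195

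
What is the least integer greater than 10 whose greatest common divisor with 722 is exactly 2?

gcd(x, 722) = 2 forces 2 | x; write x = 2s. Then gcd(2s, 2·361) = 2·gcd(s, 361), so need gcd(s, 361) = 1.
2s > 10 gives s ≥ 6. The least s ≥ 6 coprime to 361 is 6, so x = 2·6 = 12.

12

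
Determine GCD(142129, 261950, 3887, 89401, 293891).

gcd(142129, 261950): 261950 = 1·142129 + 119821; 142129 = 1·119821 + 22308; 119821 = 5·22308 + 8281; 22308 = 2·8281 + 5746; 8281 = 1·5746 + 2535; 5746 = 2·2535 + 676; 2535 = 3·676 + 507; 676 = 1·507 + 169; 507 = 3·169 + 0 → 169
gcd(169, 3887): 3887 = 23·169 + 0 → 169
gcd(169, 89401): 89401 = 529·169 + 0 → 169
gcd(169, 293891): 293891 = 1739·169 + 0 → 169

169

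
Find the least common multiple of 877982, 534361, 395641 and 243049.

1869054509306222

877982 = 2 · 7² · 17² · 31; 534361 = 17² · 43²; 395641 = 17² · 37²; 243049 = 17² · 29²
lcm takes max exponent of each prime: 2 · 7² · 17² · 29² · 31 · 37² · 43² = 1869054509306222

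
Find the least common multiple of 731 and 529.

731 = 17 · 43; 529 = 23²
max exponents: 17 · 23² · 43 = 386699

386699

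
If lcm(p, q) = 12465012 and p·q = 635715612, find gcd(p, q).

51

gcd·lcm = product, so gcd = 635715612/12465012 = 51.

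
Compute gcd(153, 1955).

17

153 = 3² · 17
1955 = 5 · 17 · 23
Common: 17 = 17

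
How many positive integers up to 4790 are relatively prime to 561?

2733

Prime factors of 561: 3, 11, 17. Count integers ≤ 4790 divisible by none of them.
By inclusion–exclusion: 4790 − ⌊4790/3⌋ − ⌊4790/11⌋ − ⌊4790/17⌋ + ⌊4790/33⌋ + ⌊4790/51⌋ + ⌊4790/187⌋ − ⌊4790/561⌋ = 2733.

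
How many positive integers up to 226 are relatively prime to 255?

255 = 3·5·17. Inclusion–exclusion on these primes:
226 − ⌊226/3⌋ − ⌊226/5⌋ − ⌊226/17⌋ + ⌊226/15⌋ + ⌊226/51⌋ + ⌊226/85⌋ − ⌊226/255⌋ = 114

114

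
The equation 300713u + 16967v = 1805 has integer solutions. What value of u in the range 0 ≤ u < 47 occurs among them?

Euclid: 300713 = 17·16967 + 12274; 16967 = 1·12274 + 4693; 12274 = 2·4693 + 2888; 4693 = 1·2888 + 1805; 2888 = 1·1805 + 1083; 1805 = 1·1083 + 722; 1083 = 1·722 + 361; 722 = 2·361 + 0 → gcd = 361; 1805 = 361·5.
Back-substitution yields 300713·(18) + 16967·(-319) = 361, so one solution is u = 18·5 = 90, v = -319·5 = -1595.
Solutions in u differ by 16967/361 = 47; the one in [0, 47) is 90 mod 47 = 43.

43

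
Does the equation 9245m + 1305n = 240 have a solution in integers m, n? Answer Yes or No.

gcd(9245, 1305): 9245 = 7·1305 + 110; 1305 = 11·110 + 95; 110 = 1·95 + 15; 95 = 6·15 + 5; 15 = 3·5 + 0 → 5
5 divides 240, so a solution exists.

Yes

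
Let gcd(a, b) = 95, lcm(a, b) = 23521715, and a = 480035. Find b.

Using ab = gcd(a,b)·lcm(a,b) = 95·23521715 = 2234562925, we get b = 2234562925/480035 = 4655.

4655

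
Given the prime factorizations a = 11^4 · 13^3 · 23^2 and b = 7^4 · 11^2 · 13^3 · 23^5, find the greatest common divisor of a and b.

140627773

min exponent per shared prime: 11^2 · 13^3 · 23^2 = 140627773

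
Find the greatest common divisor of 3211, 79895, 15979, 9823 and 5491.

gcd(3211, 79895): 79895 = 24·3211 + 2831; 3211 = 1·2831 + 380; 2831 = 7·380 + 171; 380 = 2·171 + 38; 171 = 4·38 + 19; 38 = 2·19 + 0 → 19
gcd(19, 15979): 15979 = 841·19 + 0 → 19
gcd(19, 9823): 9823 = 517·19 + 0 → 19
gcd(19, 5491): 5491 = 289·19 + 0 → 19

19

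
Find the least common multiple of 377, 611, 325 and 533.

lcm(377, 611) = 377·611/gcd = 230347/13 = 17719
lcm(17719, 325) = 17719·325/gcd = 5758675/13 = 442975
lcm(442975, 533) = 442975·533/gcd = 236105675/13 = 18161975

18161975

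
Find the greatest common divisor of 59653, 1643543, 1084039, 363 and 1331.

gcd(59653, 1643543): 1643543 = 27·59653 + 32912; 59653 = 1·32912 + 26741; 32912 = 1·26741 + 6171; 26741 = 4·6171 + 2057; 6171 = 3·2057 + 0 → 2057
gcd(2057, 1084039): 1084039 = 527·2057 + 0 → 2057
gcd(2057, 363): 2057 = 5·363 + 242; 363 = 1·242 + 121; 242 = 2·121 + 0 → 121
gcd(121, 1331): 1331 = 11·121 + 0 → 121

121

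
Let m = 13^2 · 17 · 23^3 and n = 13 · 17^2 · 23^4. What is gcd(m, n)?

min exponent per shared prime: 13 · 17 · 23^3 = 2688907

2688907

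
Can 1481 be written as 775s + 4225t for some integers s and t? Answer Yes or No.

gcd(775, 4225): 4225 = 5·775 + 350; 775 = 2·350 + 75; 350 = 4·75 + 50; 75 = 1·50 + 25; 50 = 2·25 + 0 → 25
25 does not divide 1481, so a solution does not exist.

No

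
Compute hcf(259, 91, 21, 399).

7

gcd(259, 91): 259 = 2·91 + 77; 91 = 1·77 + 14; 77 = 5·14 + 7; 14 = 2·7 + 0 → 7
gcd(7, 21): 21 = 3·7 + 0 → 7
gcd(7, 399): 399 = 57·7 + 0 → 7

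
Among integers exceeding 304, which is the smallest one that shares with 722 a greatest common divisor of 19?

722 = 19·38. Any t with gcd(t, 722) = 19 is a multiple of 19, say 19s, with s coprime to 38.
Need s > 304/19, so s ≥ 17. First s ≥ 17 with gcd(s, 38) = 1 is s = 17. Thus t = 19·17 = 323.

323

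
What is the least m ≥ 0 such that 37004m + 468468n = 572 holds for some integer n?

6292

Euclid: 468468 = 12·37004 + 24420; 37004 = 1·24420 + 12584; 24420 = 1·12584 + 11836; 12584 = 1·11836 + 748; 11836 = 15·748 + 616; 748 = 1·616 + 132; 616 = 4·132 + 88; 132 = 1·88 + 44; 88 = 2·44 + 0 → gcd = 44; 572 = 44·13.
Back-substitution yields 37004·(3760) + 468468·(-297) = 44, so one solution is m = 3760·13 = 48880, n = -297·13 = -3861.
Solutions in m differ by 468468/44 = 10647; the one in [0, 10647) is 48880 mod 10647 = 6292.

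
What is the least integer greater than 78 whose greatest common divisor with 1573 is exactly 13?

1573 = 13·121. Any t with gcd(t, 1573) = 13 is a multiple of 13, say 13s, with s coprime to 121.
Need s > 78/13, so s ≥ 7. First s ≥ 7 with gcd(s, 121) = 1 is s = 7. Thus t = 13·7 = 91.

91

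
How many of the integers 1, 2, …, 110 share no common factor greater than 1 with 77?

86

Prime factors of 77: 7, 11. Count integers ≤ 110 divisible by none of them.
By inclusion–exclusion: 110 − ⌊110/7⌋ − ⌊110/11⌋ + ⌊110/77⌋ = 86.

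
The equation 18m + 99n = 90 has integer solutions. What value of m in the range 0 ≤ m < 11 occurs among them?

Reduce mod 99: 18m ≡ 90 (mod 99). With g = gcd(18, 99) = 9 dividing 90, divide through: 2m ≡ 10 (mod 11).
Since gcd(2, 11) = 1, m ≡ 10·(2)⁻¹ ≡ 5 (mod 11). Smallest non-negative: 5.

5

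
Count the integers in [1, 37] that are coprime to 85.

85 = 5·17. Inclusion–exclusion on these primes:
37 − ⌊37/5⌋ − ⌊37/17⌋ + ⌊37/85⌋ = 28

28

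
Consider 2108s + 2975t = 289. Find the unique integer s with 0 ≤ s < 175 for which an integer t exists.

Euclid: 2975 = 1·2108 + 867; 2108 = 2·867 + 374; 867 = 2·374 + 119; 374 = 3·119 + 17; 119 = 7·17 + 0 → gcd = 17; 289 = 17·17.
Back-substitution yields 2108·(24) + 2975·(-17) = 17, so one solution is s = 24·17 = 408, t = -17·17 = -289.
Solutions in s differ by 2975/17 = 175; the one in [0, 175) is 408 mod 175 = 58.

58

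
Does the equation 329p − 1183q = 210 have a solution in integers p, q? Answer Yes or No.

Yes

gcd(329, 1183): 1183 = 3·329 + 196; 329 = 1·196 + 133; 196 = 1·133 + 63; 133 = 2·63 + 7; 63 = 9·7 + 0 → 7
7 divides 210, so a solution exists.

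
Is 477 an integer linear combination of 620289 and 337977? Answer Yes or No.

By Bézout, 620289p − 337977q = 477 has integer solutions iff gcd(620289, 337977) | 477.
Euclid: 620289 = 1·337977 + 282312; 337977 = 1·282312 + 55665; 282312 = 5·55665 + 3987; 55665 = 13·3987 + 3834; 3987 = 1·3834 + 153; 3834 = 25·153 + 9; 153 = 17·9 + 0. gcd = 9; 477 mod 9 = 0. Yes.

Yes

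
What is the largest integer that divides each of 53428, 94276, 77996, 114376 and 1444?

gcd(53428, 94276): 94276 = 1·53428 + 40848; 53428 = 1·40848 + 12580; 40848 = 3·12580 + 3108; 12580 = 4·3108 + 148; 3108 = 21·148 + 0 → 148
gcd(148, 77996): 77996 = 527·148 + 0 → 148
gcd(148, 114376): 114376 = 772·148 + 120; 148 = 1·120 + 28; 120 = 4·28 + 8; 28 = 3·8 + 4; 8 = 2·4 + 0 → 4
gcd(4, 1444): 1444 = 361·4 + 0 → 4

4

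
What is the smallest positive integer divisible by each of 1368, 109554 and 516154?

17856863784

1368 = 2³ · 3² · 19; 109554 = 2 · 3 · 19 · 31²; 516154 = 2 · 17² · 19 · 47
lcm takes max exponent of each prime: 2³ · 3² · 17² · 19 · 31² · 47 = 17856863784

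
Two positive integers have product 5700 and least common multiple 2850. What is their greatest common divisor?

gcd·lcm = product, so gcd = 5700/2850 = 2.

2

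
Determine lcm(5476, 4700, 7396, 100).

11897020700

lcm(5476, 4700) = 5476·4700/gcd = 25737200/4 = 6434300
lcm(6434300, 7396) = 6434300·7396/gcd = 47588082800/4 = 11897020700
lcm(11897020700, 100) = 11897020700·100/gcd = 1189702070000/100 = 11897020700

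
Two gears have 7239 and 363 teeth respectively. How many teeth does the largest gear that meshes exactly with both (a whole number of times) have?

3

Euclid: 7239 = 19·363 + 342; 363 = 1·342 + 21; 342 = 16·21 + 6; 21 = 3·6 + 3; 6 = 2·3 + 0. Last nonzero remainder: 3.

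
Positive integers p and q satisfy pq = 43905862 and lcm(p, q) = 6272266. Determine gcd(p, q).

gcd·lcm = product, so gcd = 43905862/6272266 = 7.

7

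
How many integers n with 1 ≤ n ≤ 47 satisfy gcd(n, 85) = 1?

36

Prime factors of 85: 5, 17. Count integers ≤ 47 divisible by none of them.
By inclusion–exclusion: 47 − ⌊47/5⌋ − ⌊47/17⌋ + ⌊47/85⌋ = 36.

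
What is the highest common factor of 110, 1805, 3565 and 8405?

110 = 2 · 5 · 11; 1805 = 5 · 19²; 3565 = 5 · 23 · 31; 8405 = 5 · 41²
gcd takes min exponent of each prime: 5 = 5

5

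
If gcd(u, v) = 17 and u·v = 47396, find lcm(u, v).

For any two positive integers, gcd × lcm equals their product. Hence lcm = 47396 / 17 = 2788.

2788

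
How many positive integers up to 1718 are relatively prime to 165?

834

165 = 3·5·11. Inclusion–exclusion on these primes:
1718 − ⌊1718/3⌋ − ⌊1718/5⌋ − ⌊1718/11⌋ + ⌊1718/15⌋ + ⌊1718/33⌋ + ⌊1718/55⌋ − ⌊1718/165⌋ = 834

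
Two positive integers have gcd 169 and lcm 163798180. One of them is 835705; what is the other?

33124

Using pq = gcd(p,q)·lcm(p,q) = 169·163798180 = 27681892420, we get q = 27681892420/835705 = 33124.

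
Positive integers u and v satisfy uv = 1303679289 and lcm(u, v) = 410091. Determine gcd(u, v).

gcd·lcm = product, so gcd = 1303679289/410091 = 3179.

3179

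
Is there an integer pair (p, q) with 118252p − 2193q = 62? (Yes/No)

No

By Bézout, 118252p − 2193q = 62 has integer solutions iff gcd(118252, 2193) | 62.
Euclid: 118252 = 53·2193 + 2023; 2193 = 1·2023 + 170; 2023 = 11·170 + 153; 170 = 1·153 + 17; 153 = 9·17 + 0. gcd = 17; 62 mod 17 = 11. No.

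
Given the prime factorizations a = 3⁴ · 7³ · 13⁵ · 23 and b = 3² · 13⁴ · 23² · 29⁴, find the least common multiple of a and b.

max exponent per prime: 3⁴ · 7³ · 13⁵ · 23² · 29⁴ = 3859611254198357931

3859611254198357931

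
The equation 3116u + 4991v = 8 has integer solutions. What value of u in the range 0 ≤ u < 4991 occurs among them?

2031

Reduce mod 4991: 3116u ≡ 8 (mod 4991). With g = gcd(3116, 4991) = 1 dividing 8, divide through: 3116u ≡ 8 (mod 4991).
Since gcd(3116, 4991) = 1, u ≡ 8·(3116)⁻¹ ≡ 2031 (mod 4991). Smallest non-negative: 2031.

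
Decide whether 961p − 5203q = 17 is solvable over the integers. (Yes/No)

Yes

By Bézout, 961p − 5203q = 17 has integer solutions iff gcd(961, 5203) | 17.
Euclid: 5203 = 5·961 + 398; 961 = 2·398 + 165; 398 = 2·165 + 68; 165 = 2·68 + 29; 68 = 2·29 + 10; 29 = 2·10 + 9; 10 = 1·9 + 1; 9 = 9·1 + 0. gcd = 1; 17 mod 1 = 0. Yes.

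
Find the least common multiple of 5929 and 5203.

gcd first: 5929 = 1·5203 + 726; 5203 = 7·726 + 121; 726 = 6·121 + 0 → gcd = 121
lcm = 5929·5203/gcd = 30848587/121 = 254947

254947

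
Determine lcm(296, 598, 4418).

195505336

296 = 2³ · 37; 598 = 2 · 13 · 23; 4418 = 2 · 47²
lcm takes max exponent of each prime: 2³ · 13 · 23 · 37 · 47² = 195505336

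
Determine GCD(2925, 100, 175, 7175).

25

gcd(2925, 100): 2925 = 29·100 + 25; 100 = 4·25 + 0 → 25
gcd(25, 175): 175 = 7·25 + 0 → 25
gcd(25, 7175): 7175 = 287·25 + 0 → 25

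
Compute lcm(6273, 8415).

gcd first: 8415 = 1·6273 + 2142; 6273 = 2·2142 + 1989; 2142 = 1·1989 + 153; 1989 = 13·153 + 0 → gcd = 153
lcm = 6273·8415/gcd = 52787295/153 = 345015

345015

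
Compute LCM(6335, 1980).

gcd first: 6335 = 3·1980 + 395; 1980 = 5·395 + 5; 395 = 79·5 + 0 → gcd = 5
lcm = 6335·1980/gcd = 12543300/5 = 2508660

2508660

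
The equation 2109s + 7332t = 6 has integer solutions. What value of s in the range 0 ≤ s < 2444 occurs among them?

Reduce mod 7332: 2109s ≡ 6 (mod 7332). With g = gcd(2109, 7332) = 3 dividing 6, divide through: 703s ≡ 2 (mod 2444).
Since gcd(703, 2444) = 1, s ≡ 2·(703)⁻¹ ≡ 1926 (mod 2444). Smallest non-negative: 1926.

1926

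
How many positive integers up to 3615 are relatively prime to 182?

1431

182 = 2·7·13. Inclusion–exclusion on these primes:
3615 − ⌊3615/2⌋ − ⌊3615/7⌋ − ⌊3615/13⌋ + ⌊3615/14⌋ + ⌊3615/26⌋ + ⌊3615/91⌋ − ⌊3615/182⌋ = 1431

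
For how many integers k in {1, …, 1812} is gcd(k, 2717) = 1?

1441

Prime factors of 2717: 11, 13, 19. Count integers ≤ 1812 divisible by none of them.
By inclusion–exclusion: 1812 − ⌊1812/11⌋ − ⌊1812/13⌋ − ⌊1812/19⌋ + ⌊1812/143⌋ + ⌊1812/209⌋ + ⌊1812/247⌋ − ⌊1812/2717⌋ = 1441.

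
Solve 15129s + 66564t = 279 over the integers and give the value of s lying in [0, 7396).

gcd(15129, 66564) = 9 (Euclid: 66564 = 4·15129 + 6048; 15129 = 2·6048 + 3033; 6048 = 1·3033 + 3015; 3033 = 1·3015 + 18; 3015 = 167·18 + 9; 18 = 2·9 + 0), and 9 | 279.
Extended Euclid: 15129·(-3687) + 66564·(838) = 9. Scale by 31: s₀ = -114297.
General solution s = s₀ + 7396k; reducing mod 7396 gives s = 4039 (and t = -918).

4039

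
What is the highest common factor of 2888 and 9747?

2888 = 2³ · 19²
9747 = 3³ · 19²
Common: 19² = 361

361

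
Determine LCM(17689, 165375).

17689 = 7² · 19²; 165375 = 3³ · 5³ · 7²
max exponents: 3³ · 5³ · 7² · 19² = 59700375

59700375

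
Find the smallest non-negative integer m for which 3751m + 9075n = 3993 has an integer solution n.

18

Reduce mod 9075: 3751m ≡ 3993 (mod 9075). With g = gcd(3751, 9075) = 121 dividing 3993, divide through: 31m ≡ 33 (mod 75).
Since gcd(31, 75) = 1, m ≡ 33·(31)⁻¹ ≡ 18 (mod 75). Smallest non-negative: 18.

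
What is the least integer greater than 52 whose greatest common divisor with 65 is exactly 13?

gcd(a, 65) = 13 forces 13 | a; write a = 13s. Then gcd(13s, 13·5) = 13·gcd(s, 5), so need gcd(s, 5) = 1.
13s > 52 gives s ≥ 5. The least s ≥ 5 coprime to 5 is 6, so a = 13·6 = 78.

78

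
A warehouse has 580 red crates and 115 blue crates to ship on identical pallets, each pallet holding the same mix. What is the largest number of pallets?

5

Euclid: 580 = 5·115 + 5; 115 = 23·5 + 0. Last nonzero remainder: 5.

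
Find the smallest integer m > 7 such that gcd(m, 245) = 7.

gcd(m, 245) = 7 forces 7 | m; write m = 7s. Then gcd(7s, 7·35) = 7·gcd(s, 35), so need gcd(s, 35) = 1.
7s > 7 gives s ≥ 2. The least s ≥ 2 coprime to 35 is 2, so m = 7·2 = 14.

14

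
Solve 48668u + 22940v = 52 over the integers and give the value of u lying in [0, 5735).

Reduce mod 22940: 48668u ≡ 52 (mod 22940). With g = gcd(48668, 22940) = 4 dividing 52, divide through: 12167u ≡ 13 (mod 5735).
Since gcd(12167, 5735) = 1, u ≡ 13·(12167)⁻¹ ≡ 5554 (mod 5735). Smallest non-negative: 5554.

5554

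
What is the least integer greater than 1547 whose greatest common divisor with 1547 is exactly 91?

1547 = 91·17. Any k with gcd(k, 1547) = 91 is a multiple of 91, say 91s, with s coprime to 17.
Need s > 1547/91, so s ≥ 18. First s ≥ 18 with gcd(s, 17) = 1 is s = 18. Thus k = 91·18 = 1638.

1638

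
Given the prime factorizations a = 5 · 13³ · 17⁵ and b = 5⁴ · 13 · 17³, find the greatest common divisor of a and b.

min exponent per shared prime: 5 · 13 · 17³ = 319345

319345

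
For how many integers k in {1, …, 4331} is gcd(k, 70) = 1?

70 = 2·5·7. Inclusion–exclusion on these primes:
4331 − ⌊4331/2⌋ − ⌊4331/5⌋ − ⌊4331/7⌋ + ⌊4331/10⌋ + ⌊4331/14⌋ + ⌊4331/35⌋ − ⌊4331/70⌋ = 1486

1486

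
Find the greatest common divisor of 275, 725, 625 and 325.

275 = 5² · 11; 725 = 5² · 29; 625 = 5⁴; 325 = 5² · 13
gcd takes min exponent of each prime: 5² = 25

25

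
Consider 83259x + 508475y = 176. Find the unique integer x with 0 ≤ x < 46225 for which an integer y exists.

43489

Reduce mod 508475: 83259x ≡ 176 (mod 508475). With g = gcd(83259, 508475) = 11 dividing 176, divide through: 7569x ≡ 16 (mod 46225).
Since gcd(7569, 46225) = 1, x ≡ 16·(7569)⁻¹ ≡ 43489 (mod 46225). Smallest non-negative: 43489.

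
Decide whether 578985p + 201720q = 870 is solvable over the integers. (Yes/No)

Yes

gcd(578985, 201720): 578985 = 2·201720 + 175545; 201720 = 1·175545 + 26175; 175545 = 6·26175 + 18495; 26175 = 1·18495 + 7680; 18495 = 2·7680 + 3135; 7680 = 2·3135 + 1410; 3135 = 2·1410 + 315; 1410 = 4·315 + 150; 315 = 2·150 + 15; 150 = 10·15 + 0 → 15
15 divides 870, so a solution exists.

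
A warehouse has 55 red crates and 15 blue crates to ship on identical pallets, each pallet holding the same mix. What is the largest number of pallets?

55 = 5 · 11
15 = 3 · 5
Common: 5 = 5

5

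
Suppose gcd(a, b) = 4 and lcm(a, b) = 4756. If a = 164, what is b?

Using ab = gcd(a,b)·lcm(a,b) = 4·4756 = 19024, we get b = 19024/164 = 116.

116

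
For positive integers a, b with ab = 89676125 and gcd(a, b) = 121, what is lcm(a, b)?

Since gcd(a,b)·lcm(a,b) = ab, lcm = 89676125/121 = 741125.

741125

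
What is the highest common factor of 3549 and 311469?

3

Euclid: 311469 = 87·3549 + 2706; 3549 = 1·2706 + 843; 2706 = 3·843 + 177; 843 = 4·177 + 135; 177 = 1·135 + 42; 135 = 3·42 + 9; 42 = 4·9 + 6; 9 = 1·6 + 3; 6 = 2·3 + 0. Last nonzero remainder: 3.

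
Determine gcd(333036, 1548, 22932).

gcd(333036, 1548): 333036 = 215·1548 + 216; 1548 = 7·216 + 36; 216 = 6·36 + 0 → 36
gcd(36, 22932): 22932 = 637·36 + 0 → 36

36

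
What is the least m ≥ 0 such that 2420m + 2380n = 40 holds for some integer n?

1

Reduce mod 2380: 2420m ≡ 40 (mod 2380). With g = gcd(2420, 2380) = 20 dividing 40, divide through: 121m ≡ 2 (mod 119).
Since gcd(121, 119) = 1, m ≡ 2·(121)⁻¹ ≡ 1 (mod 119). Smallest non-negative: 1.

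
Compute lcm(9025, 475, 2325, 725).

24340425

lcm(9025, 475) = 9025·475/gcd = 4286875/475 = 9025
lcm(9025, 2325) = 9025·2325/gcd = 20983125/25 = 839325
lcm(839325, 725) = 839325·725/gcd = 608510625/25 = 24340425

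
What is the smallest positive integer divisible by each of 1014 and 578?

gcd first: 1014 = 1·578 + 436; 578 = 1·436 + 142; 436 = 3·142 + 10; 142 = 14·10 + 2; 10 = 5·2 + 0 → gcd = 2
lcm = 1014·578/gcd = 586092/2 = 293046

293046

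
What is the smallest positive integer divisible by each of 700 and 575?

16100

700 = 2² · 5² · 7; 575 = 5² · 23
max exponents: 2² · 5² · 7 · 23 = 16100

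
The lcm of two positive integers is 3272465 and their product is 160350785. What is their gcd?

49

From gcd × lcm = uv: gcd = 160350785 / 3272465 = 49.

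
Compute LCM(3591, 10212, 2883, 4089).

16011211709052

3591 = 3³ · 7 · 19; 10212 = 2² · 3 · 23 · 37; 2883 = 3 · 31²; 4089 = 3 · 29 · 47
lcm takes max exponent of each prime: 2² · 3³ · 7 · 19 · 23 · 29 · 31² · 37 · 47 = 16011211709052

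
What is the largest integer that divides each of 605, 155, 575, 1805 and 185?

5

gcd(605, 155): 605 = 3·155 + 140; 155 = 1·140 + 15; 140 = 9·15 + 5; 15 = 3·5 + 0 → 5
gcd(5, 575): 575 = 115·5 + 0 → 5
gcd(5, 1805): 1805 = 361·5 + 0 → 5
gcd(5, 185): 185 = 37·5 + 0 → 5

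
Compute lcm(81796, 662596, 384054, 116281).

81796 = 2² · 11² · 13²; 662596 = 2² · 11² · 37²; 384054 = 2 · 3 · 11² · 23²; 116281 = 11² · 31²
lcm takes max exponent of each prime: 2² · 3 · 11² · 13² · 23² · 31² · 37² = 170779535823468

170779535823468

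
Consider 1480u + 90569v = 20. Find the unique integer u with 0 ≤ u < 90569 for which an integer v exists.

64867

gcd(1480, 90569) = 1 (Euclid: 90569 = 61·1480 + 289; 1480 = 5·289 + 35; 289 = 8·35 + 9; 35 = 3·9 + 8; 9 = 1·8 + 1; 8 = 8·1 + 0), and 1 | 20.
Extended Euclid: 1480·(-10342) + 90569·(169) = 1. Scale by 20: u₀ = -206840.
General solution u = u₀ + 90569t; reducing mod 90569 gives u = 64867 (and v = -1060).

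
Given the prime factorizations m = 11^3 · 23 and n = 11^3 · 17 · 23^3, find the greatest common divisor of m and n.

min exponent per shared prime: 11^3 · 23 = 30613

30613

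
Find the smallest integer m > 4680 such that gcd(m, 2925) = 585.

gcd(m, 2925) = 585 forces 585 | m; write m = 585s. Then gcd(585s, 585·5) = 585·gcd(s, 5), so need gcd(s, 5) = 1.
585s > 4680 gives s ≥ 9. The least s ≥ 9 coprime to 5 is 9, so m = 585·9 = 5265.

5265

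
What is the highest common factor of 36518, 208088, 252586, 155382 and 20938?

gcd(36518, 208088): 208088 = 5·36518 + 25498; 36518 = 1·25498 + 11020; 25498 = 2·11020 + 3458; 11020 = 3·3458 + 646; 3458 = 5·646 + 228; 646 = 2·228 + 190; 228 = 1·190 + 38; 190 = 5·38 + 0 → 38
gcd(38, 252586): 252586 = 6647·38 + 0 → 38
gcd(38, 155382): 155382 = 4089·38 + 0 → 38
gcd(38, 20938): 20938 = 551·38 + 0 → 38

38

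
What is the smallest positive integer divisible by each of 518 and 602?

22274

gcd first: 602 = 1·518 + 84; 518 = 6·84 + 14; 84 = 6·14 + 0 → gcd = 14
lcm = 518·602/gcd = 311836/14 = 22274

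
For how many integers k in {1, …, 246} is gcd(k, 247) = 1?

216

Prime factors of 247: 13, 19. Count integers ≤ 246 divisible by none of them.
By inclusion–exclusion: 246 − ⌊246/13⌋ − ⌊246/19⌋ + ⌊246/247⌋ = 216.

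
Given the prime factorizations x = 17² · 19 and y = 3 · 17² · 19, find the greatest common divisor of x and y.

5491

min exponent per shared prime: 17² · 19 = 5491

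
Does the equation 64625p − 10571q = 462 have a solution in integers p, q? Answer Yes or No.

gcd(64625, 10571): 64625 = 6·10571 + 1199; 10571 = 8·1199 + 979; 1199 = 1·979 + 220; 979 = 4·220 + 99; 220 = 2·99 + 22; 99 = 4·22 + 11; 22 = 2·11 + 0 → 11
11 divides 462, so a solution exists.

Yes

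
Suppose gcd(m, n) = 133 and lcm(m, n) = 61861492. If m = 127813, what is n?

64372

m·n = gcd·lcm = 133·61861492 = 8227578436, so n = 8227578436/127813 = 64372.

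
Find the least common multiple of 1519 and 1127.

34937

gcd first: 1519 = 1·1127 + 392; 1127 = 2·392 + 343; 392 = 1·343 + 49; 343 = 7·49 + 0 → gcd = 49
lcm = 1519·1127/gcd = 1711913/49 = 34937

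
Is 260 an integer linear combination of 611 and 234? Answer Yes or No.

Yes

By Bézout, 611p + 234q = 260 has integer solutions iff gcd(611, 234) | 260.
Euclid: 611 = 2·234 + 143; 234 = 1·143 + 91; 143 = 1·91 + 52; 91 = 1·52 + 39; 52 = 1·39 + 13; 39 = 3·13 + 0. gcd = 13; 260 mod 13 = 0. Yes.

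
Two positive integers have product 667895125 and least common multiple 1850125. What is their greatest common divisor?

361

gcd·lcm = product, so gcd = 667895125/1850125 = 361.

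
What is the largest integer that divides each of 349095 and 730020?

15

Euclid: 730020 = 2·349095 + 31830; 349095 = 10·31830 + 30795; 31830 = 1·30795 + 1035; 30795 = 29·1035 + 780; 1035 = 1·780 + 255; 780 = 3·255 + 15; 255 = 17·15 + 0. Last nonzero remainder: 15.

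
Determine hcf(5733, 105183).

Euclid: 105183 = 18·5733 + 1989; 5733 = 2·1989 + 1755; 1989 = 1·1755 + 234; 1755 = 7·234 + 117; 234 = 2·117 + 0. Last nonzero remainder: 117.

117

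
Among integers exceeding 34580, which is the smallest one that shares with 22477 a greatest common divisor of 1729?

36309

22477 = 1729·13. Any x with gcd(x, 22477) = 1729 is a multiple of 1729, say 1729s, with s coprime to 13.
Need s > 34580/1729, so s ≥ 21. First s ≥ 21 with gcd(s, 13) = 1 is s = 21. Thus x = 1729·21 = 36309.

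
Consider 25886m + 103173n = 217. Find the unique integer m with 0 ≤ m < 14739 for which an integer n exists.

gcd(25886, 103173) = 7 (Euclid: 103173 = 3·25886 + 25515; 25886 = 1·25515 + 371; 25515 = 68·371 + 287; 371 = 1·287 + 84; 287 = 3·84 + 35; 84 = 2·35 + 14; 35 = 2·14 + 7; 14 = 2·7 + 0), and 7 | 217.
Extended Euclid: 25886·(-6118) + 103173·(1535) = 7. Scale by 31: m₀ = -189658.
General solution m = m₀ + 14739t; reducing mod 14739 gives m = 1949 (and n = -489).

1949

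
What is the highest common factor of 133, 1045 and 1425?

133 = 7 · 19; 1045 = 5 · 11 · 19; 1425 = 3 · 5² · 19
gcd takes min exponent of each prime: 19 = 19

19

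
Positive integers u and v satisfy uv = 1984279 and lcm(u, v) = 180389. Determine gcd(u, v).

gcd·lcm = product, so gcd = 1984279/180389 = 11.

11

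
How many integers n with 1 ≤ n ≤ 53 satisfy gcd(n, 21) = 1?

Prime factors of 21: 3, 7. Count integers ≤ 53 divisible by none of them.
By inclusion–exclusion: 53 − ⌊53/3⌋ − ⌊53/7⌋ + ⌊53/21⌋ = 31.

31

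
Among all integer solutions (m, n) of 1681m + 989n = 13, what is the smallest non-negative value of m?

616

gcd(1681, 989) = 1 (Euclid: 1681 = 1·989 + 692; 989 = 1·692 + 297; 692 = 2·297 + 98; 297 = 3·98 + 3; 98 = 32·3 + 2; 3 = 1·2 + 1; 2 = 2·1 + 0), and 1 | 13.
Extended Euclid: 1681·(-333) + 989·(566) = 1. Scale by 13: m₀ = -4329.
General solution m = m₀ + 989t; reducing mod 989 gives m = 616 (and n = -1047).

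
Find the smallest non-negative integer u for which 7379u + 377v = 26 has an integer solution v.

Reduce mod 377: 7379u ≡ 26 (mod 377). With g = gcd(7379, 377) = 1 dividing 26, divide through: 7379u ≡ 26 (mod 377).
Since gcd(7379, 377) = 1, u ≡ 26·(7379)⁻¹ ≡ 234 (mod 377). Smallest non-negative: 234.

234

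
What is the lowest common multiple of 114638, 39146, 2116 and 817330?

49565753489660

lcm(114638, 39146) = 114638·39146/gcd = 4487619148/2 = 2243809574
lcm(2243809574, 2116) = 2243809574·2116/gcd = 4747901058584/1058 = 4487619148
lcm(4487619148, 817330) = 4487619148·817330/gcd = 3667865758234840/74 = 49565753489660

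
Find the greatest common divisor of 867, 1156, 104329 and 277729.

gcd(867, 1156): 1156 = 1·867 + 289; 867 = 3·289 + 0 → 289
gcd(289, 104329): 104329 = 361·289 + 0 → 289
gcd(289, 277729): 277729 = 961·289 + 0 → 289

289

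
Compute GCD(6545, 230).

5

Euclid: 6545 = 28·230 + 105; 230 = 2·105 + 20; 105 = 5·20 + 5; 20 = 4·5 + 0. Last nonzero remainder: 5.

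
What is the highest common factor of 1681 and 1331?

1681 = 41²
1331 = 11³
Common: 1 = 1

1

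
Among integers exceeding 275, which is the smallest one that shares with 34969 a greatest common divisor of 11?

34969 = 11·3179. Any a with gcd(a, 34969) = 11 is a multiple of 11, say 11s, with s coprime to 3179.
Need s > 275/11, so s ≥ 26. First s ≥ 26 with gcd(s, 3179) = 1 is s = 26. Thus a = 11·26 = 286.

286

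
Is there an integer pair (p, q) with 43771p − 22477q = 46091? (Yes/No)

gcd(43771, 22477): 43771 = 1·22477 + 21294; 22477 = 1·21294 + 1183; 21294 = 18·1183 + 0 → 1183
1183 does not divide 46091, so a solution does not exist.

No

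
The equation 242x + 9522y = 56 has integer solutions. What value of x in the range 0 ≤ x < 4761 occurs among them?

gcd(242, 9522) = 2 (Euclid: 9522 = 39·242 + 84; 242 = 2·84 + 74; 84 = 1·74 + 10; 74 = 7·10 + 4; 10 = 2·4 + 2; 4 = 2·2 + 0), and 2 | 56.
Extended Euclid: 242·(-1928) + 9522·(49) = 2. Scale by 28: x₀ = -53984.
General solution x = x₀ + 4761t; reducing mod 4761 gives x = 3148 (and y = -80).

3148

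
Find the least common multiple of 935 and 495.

935 = 5 · 11 · 17; 495 = 3² · 5 · 11
max exponents: 3² · 5 · 11 · 17 = 8415

8415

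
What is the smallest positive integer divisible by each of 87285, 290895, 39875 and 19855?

lcm(87285, 290895) = 87285·290895/gcd = 25390770075/165 = 153883455
lcm(153883455, 39875) = 153883455·39875/gcd = 6136102768125/55 = 111565504875
lcm(111565504875, 19855) = 111565504875·19855/gcd = 2215133099293125/55 = 40275147259875

40275147259875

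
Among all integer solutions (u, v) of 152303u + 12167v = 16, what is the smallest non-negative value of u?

gcd(152303, 12167) = 1 (Euclid: 152303 = 12·12167 + 6299; 12167 = 1·6299 + 5868; 6299 = 1·5868 + 431; 5868 = 13·431 + 265; 431 = 1·265 + 166; 265 = 1·166 + 99; 166 = 1·99 + 67; 99 = 1·67 + 32; 67 = 2·32 + 3; 32 = 10·3 + 2; 3 = 1·2 + 1; 2 = 2·1 + 0), and 1 | 16.
Extended Euclid: 152303·(4178) + 12167·(-52299) = 1. Scale by 16: u₀ = 66848.
General solution u = u₀ + 12167t; reducing mod 12167 gives u = 6013 (and v = -75269).

6013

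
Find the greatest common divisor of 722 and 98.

Euclid: 722 = 7·98 + 36; 98 = 2·36 + 26; 36 = 1·26 + 10; 26 = 2·10 + 6; 10 = 1·6 + 4; 6 = 1·4 + 2; 4 = 2·2 + 0. Last nonzero remainder: 2.

2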